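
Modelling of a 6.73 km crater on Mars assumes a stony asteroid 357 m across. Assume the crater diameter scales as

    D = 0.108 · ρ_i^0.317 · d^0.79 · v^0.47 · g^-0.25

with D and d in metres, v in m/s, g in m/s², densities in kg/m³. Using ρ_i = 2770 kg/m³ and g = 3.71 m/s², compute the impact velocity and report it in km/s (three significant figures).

v ≈ 7.79 km/s

Rearranging for v: v = [D / (0.108 · 2770^0.317 · 357^0.79 · 3.71^-0.25)]^(1/0.47).
D = 6730 m.
2770^0.317 = 12.34
357^0.79 = 103.9
3.71^-0.25 = 0.7205
Denominator = 0.108 × 12.34 × 103.9 × 0.7205 = 99.77
D / 99.77 = 6730 / 99.77 = 67.46
v = 67.46^(1/0.47) = 67.46^2.1277 = 7792 m/s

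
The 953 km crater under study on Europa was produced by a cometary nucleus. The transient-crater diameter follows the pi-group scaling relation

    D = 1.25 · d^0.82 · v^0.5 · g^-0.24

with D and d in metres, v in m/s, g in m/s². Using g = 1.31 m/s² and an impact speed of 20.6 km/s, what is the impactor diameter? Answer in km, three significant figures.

Rearranging for d: d = [D / (1.25 · 20600^0.5 · 1.31^-0.24)]^(1/0.82).
D = 953000 m.
20600^0.5 = 143.5
1.31^-0.24 = 0.9372
Denominator = 1.25 × 143.5 × 0.9372 = 168.1
D / 168.1 = 953000 / 168.1 = 5669
d = 5669^(1/0.82) = 5669^1.2195 = 37792 m

d ≈ 37.8 km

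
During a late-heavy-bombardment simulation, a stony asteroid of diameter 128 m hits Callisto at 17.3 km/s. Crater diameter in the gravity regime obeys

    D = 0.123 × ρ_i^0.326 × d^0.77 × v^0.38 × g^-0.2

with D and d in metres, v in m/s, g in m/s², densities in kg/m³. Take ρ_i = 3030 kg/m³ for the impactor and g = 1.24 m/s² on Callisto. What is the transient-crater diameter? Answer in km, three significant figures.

D ≈ 2.75 km

In SI units: v = 17300 m/s.
ρ_i^0.326 = 3030^0.326 = 13.64
d^0.77 = 128^0.77 = 41.93
v^0.38 = 17300^0.38 = 40.78
g^-0.2 = 1.24^-0.2 = 0.9579
D = 0.123 × 13.64 × 41.93 × 40.78 × 0.9579 = 2748 m
   = 2.748 km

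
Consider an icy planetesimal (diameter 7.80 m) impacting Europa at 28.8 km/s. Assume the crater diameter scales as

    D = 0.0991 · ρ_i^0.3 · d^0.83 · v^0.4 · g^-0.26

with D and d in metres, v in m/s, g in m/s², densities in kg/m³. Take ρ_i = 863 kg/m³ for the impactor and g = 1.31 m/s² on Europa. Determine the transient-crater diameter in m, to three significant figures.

D ≈ 235 m

In SI units: v = 28800 m/s.
ρ_i^0.3 = 863^0.3 = 7.600
d^0.83 = 7.8^0.83 = 5.501
v^0.4 = 28800^0.4 = 60.78
g^-0.26 = 1.31^-0.26 = 0.9322
D = 0.0991 × 7.600 × 5.501 × 60.78 × 0.9322 = 234.7 m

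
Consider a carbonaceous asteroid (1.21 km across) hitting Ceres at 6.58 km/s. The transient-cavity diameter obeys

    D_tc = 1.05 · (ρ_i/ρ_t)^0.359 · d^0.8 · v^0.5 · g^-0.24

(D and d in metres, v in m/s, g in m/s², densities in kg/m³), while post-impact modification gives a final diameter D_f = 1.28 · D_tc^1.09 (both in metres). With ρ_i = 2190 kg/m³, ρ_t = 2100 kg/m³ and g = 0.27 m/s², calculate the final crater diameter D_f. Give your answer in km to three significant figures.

In SI: d = 1210 m, v = 6580 m/s.
(ρ_i/ρ_t)^0.359 = (2190/2100)^0.359 = 1.015
d^0.8 = 1210^0.8 = 292.6
v^0.5 = 6580^0.5 = 81.12
g^-0.24 = 0.27^-0.24 = 1.369
D_tc = 1.05 × 1.015 × 292.6 × 81.12 × 1.369 = 34630 m
D_f = 1.28 × (34630)^1.09 = 1.136 × 10^5 m
     = 113.6 km

D_f ≈ 114 km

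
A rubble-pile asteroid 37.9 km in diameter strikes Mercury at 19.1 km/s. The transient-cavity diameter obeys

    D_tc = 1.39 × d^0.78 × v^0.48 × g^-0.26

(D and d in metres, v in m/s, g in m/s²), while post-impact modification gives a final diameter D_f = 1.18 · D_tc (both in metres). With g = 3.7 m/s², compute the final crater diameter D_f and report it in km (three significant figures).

D_f ≈ 494 km

In SI: d = 37900 m, v = 19100 m/s.
d^0.78 = 37900^0.78 = 3727
v^0.48 = 19100^0.48 = 113.5
g^-0.26 = 3.7^-0.26 = 0.7117
D_tc = 1.39 × 3727 × 113.5 × 0.7117 = 4.185 × 10^5 m
D_f = 1.18 × 4.185 × 10^5 = 4.938 × 10^5 m
     = 493.8 km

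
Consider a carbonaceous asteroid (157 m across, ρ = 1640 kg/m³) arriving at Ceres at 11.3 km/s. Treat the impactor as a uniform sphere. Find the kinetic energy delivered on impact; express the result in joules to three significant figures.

E ≈ 2.12 × 10^17 J

v = 11300 m/s.
Mass m = (π/6) ρ d³ = (π/6) × 1640 × (157)³ = 3.323 × 10^9 kg
E = ½ m v² = 0.5 × 3.323 × 10^9 × (11300)² = 2.122 × 10^17 J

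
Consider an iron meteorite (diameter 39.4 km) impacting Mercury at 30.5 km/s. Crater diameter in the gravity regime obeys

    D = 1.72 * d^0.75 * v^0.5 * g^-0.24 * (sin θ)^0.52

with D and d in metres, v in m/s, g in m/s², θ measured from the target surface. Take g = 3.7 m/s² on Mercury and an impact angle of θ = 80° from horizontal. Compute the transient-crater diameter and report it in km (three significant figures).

D ≈ 609 km

In SI units: d = 39400 m, v = 30500 m/s.
d^0.75 = 39400^0.75 = 2797
v^0.5 = 30500^0.5 = 174.6
g^-0.24 = 3.7^-0.24 = 0.7305
(sin 80°)^0.52 = 0.9848^0.52 = 0.9921
D = 1.72 × 2797 × 174.6 × 0.7305 × 0.9921 = 6.088 × 10^5 m
   = 608.8 km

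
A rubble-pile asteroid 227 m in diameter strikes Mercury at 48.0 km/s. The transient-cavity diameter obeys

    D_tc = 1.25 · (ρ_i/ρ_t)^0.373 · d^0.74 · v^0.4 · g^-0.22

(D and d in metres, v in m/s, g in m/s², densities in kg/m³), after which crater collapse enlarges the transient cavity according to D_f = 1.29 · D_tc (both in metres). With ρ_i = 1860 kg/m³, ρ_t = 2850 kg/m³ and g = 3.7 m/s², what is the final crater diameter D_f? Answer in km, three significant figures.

D_f ≈ 4.26 km

v = 48000 m/s.
(ρ_i/ρ_t)^0.373 = (1860/2850)^0.373 = 0.8528
d^0.74 = 227^0.74 = 55.39
v^0.4 = 48000^0.4 = 74.56
g^-0.22 = 3.7^-0.22 = 0.7499
D_tc = 1.25 × 0.8528 × 55.39 × 74.56 × 0.7499 = 3301 m
D_f = 1.29 × 3301 = 4258 m
     = 4.258 km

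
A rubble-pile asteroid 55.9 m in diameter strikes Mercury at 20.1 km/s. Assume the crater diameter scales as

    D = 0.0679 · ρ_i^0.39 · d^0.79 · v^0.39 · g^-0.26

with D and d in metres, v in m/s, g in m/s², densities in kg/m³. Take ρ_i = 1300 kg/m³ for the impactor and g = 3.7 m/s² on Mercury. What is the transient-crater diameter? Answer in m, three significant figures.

D ≈ 906 m

In SI units: v = 20100 m/s.
ρ_i^0.39 = 1300^0.39 = 16.38
d^0.79 = 55.9^0.79 = 24.01
v^0.39 = 20100^0.39 = 47.67
g^-0.26 = 3.7^-0.26 = 0.7117
D = 0.0679 × 16.38 × 24.01 × 47.67 × 0.7117 = 906.0 m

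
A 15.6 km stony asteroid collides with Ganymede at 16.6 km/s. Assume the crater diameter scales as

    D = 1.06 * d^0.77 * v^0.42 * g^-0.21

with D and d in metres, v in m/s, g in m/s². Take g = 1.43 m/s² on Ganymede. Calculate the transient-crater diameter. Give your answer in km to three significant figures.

D ≈ 98.6 km

In SI units: d = 15600 m, v = 16600 m/s.
d^0.77 = 15600^0.77 = 1693
v^0.42 = 16600^0.42 = 59.22
g^-0.21 = 1.43^-0.21 = 0.9276
D = 1.06 × 1693 × 59.22 × 0.9276 = 98581 m
   = 98.58 km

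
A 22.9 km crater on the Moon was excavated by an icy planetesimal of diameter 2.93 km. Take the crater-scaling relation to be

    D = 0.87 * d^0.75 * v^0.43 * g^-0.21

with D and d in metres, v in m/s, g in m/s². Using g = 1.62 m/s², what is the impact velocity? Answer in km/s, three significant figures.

v ≈ 21.6 km/s

Rearranging for v: v = [D / (0.87 · 2930^0.75 · 1.62^-0.21)]^(1/0.43).
D = 22900 m.
2930^0.75 = 398.2
1.62^-0.21 = 0.9037
Denominator = 0.87 × 398.2 × 0.9037 = 313.1
D / 313.1 = 22900 / 313.1 = 73.14
v = 73.14^(1/0.43) = 73.14^2.3256 = 21641 m/s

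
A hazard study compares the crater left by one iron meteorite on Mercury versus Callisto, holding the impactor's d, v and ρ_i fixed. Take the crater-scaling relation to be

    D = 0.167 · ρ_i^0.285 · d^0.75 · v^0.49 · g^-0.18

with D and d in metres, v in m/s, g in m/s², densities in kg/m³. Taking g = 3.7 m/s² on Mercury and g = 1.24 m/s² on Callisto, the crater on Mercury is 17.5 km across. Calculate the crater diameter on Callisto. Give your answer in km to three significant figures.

All impactor-dependent factors cancel in the ratio, leaving D_Callisto/D_Mercury = (g_Callisto/g_Mercury)^-0.18.
(1.24/3.7)^-0.18 = 0.3351^-0.18 = 1.217
D_Callisto = 1.217 × 17.5 km = 21.3 km

D ≈ 21.3 km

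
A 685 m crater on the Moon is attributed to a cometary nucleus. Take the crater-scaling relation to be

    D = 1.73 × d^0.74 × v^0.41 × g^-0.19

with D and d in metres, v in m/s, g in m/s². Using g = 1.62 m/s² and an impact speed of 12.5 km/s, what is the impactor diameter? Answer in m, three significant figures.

d ≈ 19.7 m

Rearranging for d: d = [D / (1.73 · 12500^0.41 · 1.62^-0.19)]^(1/0.74).
12500^0.41 = 47.83
1.62^-0.19 = 0.9124
Denominator = 1.73 × 47.83 × 0.9124 = 75.50
D / 75.50 = 685 / 75.50 = 9.073
d = 9.073^(1/0.74) = 9.073^1.3514 = 19.69 m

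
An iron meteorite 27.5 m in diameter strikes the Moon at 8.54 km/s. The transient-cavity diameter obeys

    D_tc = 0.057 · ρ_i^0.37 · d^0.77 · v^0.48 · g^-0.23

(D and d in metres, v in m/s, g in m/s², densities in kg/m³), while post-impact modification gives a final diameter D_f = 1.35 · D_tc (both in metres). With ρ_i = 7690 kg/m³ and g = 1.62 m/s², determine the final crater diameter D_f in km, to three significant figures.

D_f ≈ 1.87 km

v = 8540 m/s.
ρ_i^0.37 = 7690^0.37 = 27.40
d^0.77 = 27.5^0.77 = 12.83
v^0.48 = 8540^0.48 = 77.11
g^-0.23 = 1.62^-0.23 = 0.8950
D_tc = 0.057 × 27.40 × 12.83 × 77.11 × 0.8950 = 1383 m
D_f = 1.35 × 1383 = 1867 m
     = 1.867 km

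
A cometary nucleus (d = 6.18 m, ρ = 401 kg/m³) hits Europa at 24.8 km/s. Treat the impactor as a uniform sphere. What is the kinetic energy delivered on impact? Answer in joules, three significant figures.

v = 24800 m/s.
Mass m = (π/6) ρ d³ = (π/6) × 401 × (6.18)³ = 4.956 × 10^4 kg
E = ½ m v² = 0.5 × 4.956 × 10^4 × (24800)² = 1.524 × 10^13 J

E ≈ 1.52 × 10^13 J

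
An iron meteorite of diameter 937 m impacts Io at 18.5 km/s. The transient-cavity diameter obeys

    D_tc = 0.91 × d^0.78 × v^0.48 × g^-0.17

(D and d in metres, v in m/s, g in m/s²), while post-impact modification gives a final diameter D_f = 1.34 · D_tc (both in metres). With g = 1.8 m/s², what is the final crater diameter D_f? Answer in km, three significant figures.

D_f ≈ 25.6 km

v = 18500 m/s.
d^0.78 = 937^0.78 = 207.9
v^0.48 = 18500^0.48 = 111.7
g^-0.17 = 1.8^-0.17 = 0.9049
D_tc = 0.91 × 207.9 × 111.7 × 0.9049 = 19120 m
D_f = 1.34 × 19120 = 25621 m
     = 25.62 km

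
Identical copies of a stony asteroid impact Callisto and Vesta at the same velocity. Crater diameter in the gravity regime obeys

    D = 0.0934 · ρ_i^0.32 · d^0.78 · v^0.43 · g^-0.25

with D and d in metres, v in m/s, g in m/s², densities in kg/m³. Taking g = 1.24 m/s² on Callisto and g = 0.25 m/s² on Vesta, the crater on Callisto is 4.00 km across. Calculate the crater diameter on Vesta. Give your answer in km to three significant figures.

All impactor-dependent factors cancel in the ratio, leaving D_Vesta/D_Callisto = (g_Vesta/g_Callisto)^-0.25.
(0.25/1.24)^-0.25 = 0.2016^-0.25 = 1.492
D_Vesta = 1.492 × 4.00 km = 5.97 km

D ≈ 5.97 km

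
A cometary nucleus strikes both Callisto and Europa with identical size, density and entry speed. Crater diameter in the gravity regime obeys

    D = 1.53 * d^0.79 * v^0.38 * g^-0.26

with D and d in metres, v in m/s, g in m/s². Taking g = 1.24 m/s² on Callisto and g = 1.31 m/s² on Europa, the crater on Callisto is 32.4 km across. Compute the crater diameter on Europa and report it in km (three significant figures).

D ≈ 31.9 km

All impactor-dependent factors cancel in the ratio, leaving D_Europa/D_Callisto = (g_Europa/g_Callisto)^-0.26.
(1.31/1.24)^-0.26 = 1.056^-0.26 = 0.9859
D_Europa = 0.9859 × 32.4 km = 31.9 km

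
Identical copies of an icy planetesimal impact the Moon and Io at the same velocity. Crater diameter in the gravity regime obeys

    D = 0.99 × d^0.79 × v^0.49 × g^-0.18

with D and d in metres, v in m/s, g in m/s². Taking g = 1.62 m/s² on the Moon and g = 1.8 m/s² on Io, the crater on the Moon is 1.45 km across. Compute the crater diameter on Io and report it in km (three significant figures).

All impactor-dependent factors cancel in the ratio, leaving D_Io/D_Moon = (g_Io/g_Moon)^-0.18.
(1.8/1.62)^-0.18 = 1.111^-0.18 = 0.9812
D_Io = 0.9812 × 1.45 km = 1.42 km

D ≈ 1.42 km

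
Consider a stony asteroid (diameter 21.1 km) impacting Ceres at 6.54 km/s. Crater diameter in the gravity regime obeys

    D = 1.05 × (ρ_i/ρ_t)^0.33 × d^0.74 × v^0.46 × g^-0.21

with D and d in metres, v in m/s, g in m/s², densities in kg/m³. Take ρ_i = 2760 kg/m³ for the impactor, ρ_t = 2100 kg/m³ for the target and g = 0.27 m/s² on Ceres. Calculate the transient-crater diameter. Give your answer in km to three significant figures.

In SI units: d = 21100 m, v = 6540 m/s.
(ρ_i/ρ_t)^0.33 = (2760/2100)^0.33 = 1.094
d^0.74 = 21100^0.74 = 1585
v^0.46 = 6540^0.46 = 56.91
g^-0.21 = 0.27^-0.21 = 1.316
D = 1.05 × 1.094 × 1585 × 56.91 × 1.316 = 1.364 × 10^5 m
   = 136.4 km

D ≈ 136 km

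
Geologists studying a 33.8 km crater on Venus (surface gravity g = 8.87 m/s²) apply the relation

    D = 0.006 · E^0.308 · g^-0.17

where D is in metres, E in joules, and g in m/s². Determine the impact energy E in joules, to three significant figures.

E ≈ 2.76 × 10^22 J

Rearranging: E = [D / (0.006 · g^-0.17)]^(1/0.308).
D = 33800 m.
g^-0.17 = 8.87^-0.17 = 0.6900
D / (0.006 × 0.6900) = 33800 / (4.140 × 10^-3) = 8.164 × 10^6
E = (8.164 × 10^6)^3.2468 = 2.764 × 10^22 J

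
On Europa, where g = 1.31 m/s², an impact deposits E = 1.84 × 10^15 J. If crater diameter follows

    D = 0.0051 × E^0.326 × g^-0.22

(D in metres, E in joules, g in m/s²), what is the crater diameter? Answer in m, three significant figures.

D ≈ 455 m

E^0.326 = (1.84 × 10^15)^0.326 = 9.470 × 10^4
g^-0.22 = 1.31^-0.22 = 0.9423
D = 0.0051 × 9.470 × 10^4 × 0.9423 = 455.1 m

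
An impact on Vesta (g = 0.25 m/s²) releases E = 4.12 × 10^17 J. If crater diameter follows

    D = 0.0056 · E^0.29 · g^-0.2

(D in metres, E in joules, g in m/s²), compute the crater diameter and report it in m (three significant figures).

D ≈ 948 m

E^0.29 = (4.12 × 10^17)^0.29 = 1.283 × 10^5
g^-0.2 = 0.25^-0.2 = 1.320
D = 0.0056 × 1.283 × 10^5 × 1.320 = 948.4 m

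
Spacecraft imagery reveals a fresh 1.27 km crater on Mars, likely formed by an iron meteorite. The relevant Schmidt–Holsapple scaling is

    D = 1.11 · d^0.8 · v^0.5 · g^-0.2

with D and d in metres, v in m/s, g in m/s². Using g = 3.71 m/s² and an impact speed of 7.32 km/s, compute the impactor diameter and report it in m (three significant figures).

d ≈ 35.5 m

Rearranging for d: d = [D / (1.11 · 7320^0.5 · 3.71^-0.2)]^(1/0.8).
D = 1270 m.
7320^0.5 = 85.56
3.71^-0.2 = 0.7694
Denominator = 1.11 × 85.56 × 0.7694 = 73.07
D / 73.07 = 1270 / 73.07 = 17.38
d = 17.38^(1/0.8) = 17.38^1.25 = 35.49 m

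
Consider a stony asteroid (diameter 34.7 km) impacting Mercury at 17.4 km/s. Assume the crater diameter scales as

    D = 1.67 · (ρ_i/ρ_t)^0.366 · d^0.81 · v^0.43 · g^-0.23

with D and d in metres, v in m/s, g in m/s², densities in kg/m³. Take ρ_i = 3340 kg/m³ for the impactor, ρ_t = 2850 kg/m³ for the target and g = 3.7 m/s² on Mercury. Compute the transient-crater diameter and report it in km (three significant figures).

In SI units: d = 34700 m, v = 17400 m/s.
(ρ_i/ρ_t)^0.366 = (3340/2850)^0.366 = 1.060
d^0.81 = 34700^0.81 = 4761
v^0.43 = 17400^0.43 = 66.59
g^-0.23 = 3.7^-0.23 = 0.7401
D = 1.67 × 1.060 × 4761 × 66.59 × 0.7401 = 4.154 × 10^5 m
   = 415.4 km

D ≈ 415 km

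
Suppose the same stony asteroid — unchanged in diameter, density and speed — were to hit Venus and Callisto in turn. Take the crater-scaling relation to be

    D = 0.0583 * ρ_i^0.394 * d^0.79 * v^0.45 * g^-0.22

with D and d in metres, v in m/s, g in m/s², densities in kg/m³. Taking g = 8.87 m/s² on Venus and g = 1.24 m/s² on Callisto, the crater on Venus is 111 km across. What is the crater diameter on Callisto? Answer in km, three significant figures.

All impactor-dependent factors cancel in the ratio, leaving D_Callisto/D_Venus = (g_Callisto/g_Venus)^-0.22.
(1.24/8.87)^-0.22 = 0.1398^-0.22 = 1.542
D_Callisto = 1.542 × 111 km = 171 km

D ≈ 171 km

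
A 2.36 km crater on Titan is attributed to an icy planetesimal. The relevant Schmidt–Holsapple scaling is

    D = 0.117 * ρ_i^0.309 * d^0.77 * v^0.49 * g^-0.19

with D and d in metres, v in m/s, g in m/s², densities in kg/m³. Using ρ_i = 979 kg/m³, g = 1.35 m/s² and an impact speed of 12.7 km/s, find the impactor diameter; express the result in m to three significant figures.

Rearranging for d: d = [D / (0.117 · 979^0.309 · 12700^0.49 · 1.35^-0.19)]^(1/0.77).
D = 2360 m.
979^0.309 = 8.398
12700^0.49 = 102.5
1.35^-0.19 = 0.9446
Denominator = 0.117 × 8.398 × 102.5 × 0.9446 = 95.13
D / 95.13 = 2360 / 95.13 = 24.81
d = 24.81^(1/0.77) = 24.81^1.2987 = 64.74 m

d ≈ 64.7 m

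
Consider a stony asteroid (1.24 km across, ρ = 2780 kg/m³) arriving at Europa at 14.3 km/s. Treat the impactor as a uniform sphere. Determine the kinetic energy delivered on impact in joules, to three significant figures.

E ≈ 2.84 × 10^20 J

d = 1240 m; v = 14300 m/s.
Mass m = (π/6) ρ d³ = (π/6) × 2780 × (1240)³ = 2.775 × 10^12 kg
E = ½ m v² = 0.5 × 2.775 × 10^12 × (14300)² = 2.837 × 10^20 J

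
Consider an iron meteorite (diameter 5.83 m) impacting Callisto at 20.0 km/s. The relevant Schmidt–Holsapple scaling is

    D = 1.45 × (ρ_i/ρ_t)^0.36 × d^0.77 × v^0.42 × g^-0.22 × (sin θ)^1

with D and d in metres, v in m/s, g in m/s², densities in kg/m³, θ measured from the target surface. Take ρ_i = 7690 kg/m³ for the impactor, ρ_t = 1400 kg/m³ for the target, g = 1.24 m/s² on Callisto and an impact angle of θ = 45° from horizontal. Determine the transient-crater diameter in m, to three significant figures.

D ≈ 449 m

In SI units: v = 20000 m/s.
(ρ_i/ρ_t)^0.36 = (7690/1400)^0.36 = 1.846
d^0.77 = 5.83^0.77 = 3.887
v^0.42 = 20000^0.42 = 64.04
g^-0.22 = 1.24^-0.22 = 0.9538
(sin 45°)^1 = 0.7071^1 = 0.7071
D = 1.45 × 1.846 × 3.887 × 64.04 × 0.9538 × 0.7071 = 449.4 m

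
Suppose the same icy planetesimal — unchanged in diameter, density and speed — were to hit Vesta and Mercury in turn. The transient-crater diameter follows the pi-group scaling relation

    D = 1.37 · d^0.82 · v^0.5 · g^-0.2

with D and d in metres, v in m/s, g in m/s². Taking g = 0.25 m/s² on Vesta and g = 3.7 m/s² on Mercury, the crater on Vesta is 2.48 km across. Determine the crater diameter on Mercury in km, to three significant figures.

All impactor-dependent factors cancel in the ratio, leaving D_Mercury/D_Vesta = (g_Mercury/g_Vesta)^-0.2.
(3.7/0.25)^-0.2 = 14.80^-0.2 = 0.5834
D_Mercury = 0.5834 × 2.48 km = 1.45 km

D ≈ 1.45 km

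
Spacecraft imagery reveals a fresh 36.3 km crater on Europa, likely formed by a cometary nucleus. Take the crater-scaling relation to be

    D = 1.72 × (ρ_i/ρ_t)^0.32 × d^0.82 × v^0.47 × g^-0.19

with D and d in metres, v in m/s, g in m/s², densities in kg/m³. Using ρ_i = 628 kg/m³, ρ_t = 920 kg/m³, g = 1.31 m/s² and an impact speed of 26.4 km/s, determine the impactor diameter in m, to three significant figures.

Rearranging for d: d = [D / (1.72 · (628/920)^0.32 · 26400^0.47 · 1.31^-0.19)]^(1/0.82).
D = 36300 m.
(628/920)^0.32 = 0.8850
26400^0.47 = 119.7
1.31^-0.19 = 0.9500
Denominator = 1.72 × 0.8850 × 119.7 × 0.9500 = 173.1
D / 173.1 = 36300 / 173.1 = 209.7
d = 209.7^(1/0.82) = 209.7^1.2195 = 677.9 m

d ≈ 678 m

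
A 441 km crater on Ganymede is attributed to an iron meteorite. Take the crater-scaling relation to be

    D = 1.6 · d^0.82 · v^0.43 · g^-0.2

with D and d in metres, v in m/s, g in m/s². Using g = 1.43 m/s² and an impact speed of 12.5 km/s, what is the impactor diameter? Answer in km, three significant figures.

Rearranging for d: d = [D / (1.6 · 12500^0.43 · 1.43^-0.2)]^(1/0.82).
D = 441000 m.
12500^0.43 = 57.77
1.43^-0.2 = 0.9310
Denominator = 1.6 × 57.77 × 0.9310 = 86.05
D / 86.05 = 441000 / 86.05 = 5125
d = 5125^(1/0.82) = 5125^1.2195 = 33417 m

d ≈ 33.4 km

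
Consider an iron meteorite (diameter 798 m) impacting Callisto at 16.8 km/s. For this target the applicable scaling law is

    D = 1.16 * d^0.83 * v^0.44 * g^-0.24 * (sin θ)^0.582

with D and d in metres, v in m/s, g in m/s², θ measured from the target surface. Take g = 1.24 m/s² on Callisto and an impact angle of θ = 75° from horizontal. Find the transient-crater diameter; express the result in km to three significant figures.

In SI units: v = 16800 m/s.
d^0.83 = 798^0.83 = 256.2
v^0.44 = 16800^0.44 = 72.30
g^-0.24 = 1.24^-0.24 = 0.9497
(sin 75°)^0.582 = 0.9659^0.582 = 0.9800
D = 1.16 × 256.2 × 72.30 × 0.9497 × 0.9800 = 19998 m
   = 20.00 km

D ≈ 20.0 km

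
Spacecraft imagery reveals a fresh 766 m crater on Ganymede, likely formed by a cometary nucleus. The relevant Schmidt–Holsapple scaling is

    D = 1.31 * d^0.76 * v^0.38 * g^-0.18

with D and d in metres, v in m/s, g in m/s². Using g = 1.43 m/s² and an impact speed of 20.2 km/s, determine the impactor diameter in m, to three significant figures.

d ≈ 33.5 m

Rearranging for d: d = [D / (1.31 · 20200^0.38 · 1.43^-0.18)]^(1/0.76).
20200^0.38 = 43.25
1.43^-0.18 = 0.9376
Denominator = 1.31 × 43.25 × 0.9376 = 53.12
D / 53.12 = 766 / 53.12 = 14.42
d = 14.42^(1/0.76) = 14.42^1.3158 = 33.49 m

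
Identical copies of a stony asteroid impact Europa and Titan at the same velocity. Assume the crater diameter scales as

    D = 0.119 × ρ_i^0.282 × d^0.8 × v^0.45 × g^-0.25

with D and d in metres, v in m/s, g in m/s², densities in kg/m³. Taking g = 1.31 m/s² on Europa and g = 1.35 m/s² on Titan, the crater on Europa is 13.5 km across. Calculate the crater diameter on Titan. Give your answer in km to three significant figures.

D ≈ 13.4 km

All impactor-dependent factors cancel in the ratio, leaving D_Titan/D_Europa = (g_Titan/g_Europa)^-0.25.
(1.35/1.31)^-0.25 = 1.031^-0.25 = 0.9924
D_Titan = 0.9924 × 13.5 km = 13.4 km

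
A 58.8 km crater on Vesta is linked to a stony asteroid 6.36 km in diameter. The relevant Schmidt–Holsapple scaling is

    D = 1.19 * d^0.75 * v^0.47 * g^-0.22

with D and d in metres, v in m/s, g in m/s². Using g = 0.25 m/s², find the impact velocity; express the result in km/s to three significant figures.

v ≈ 4.32 km/s

Rearranging for v: v = [D / (1.19 · 6360^0.75 · 0.25^-0.22)]^(1/0.47).
D = 58800 m.
6360^0.75 = 712.2
0.25^-0.22 = 1.357
Denominator = 1.19 × 712.2 × 1.357 = 1150
D / 1150 = 58800 / 1150 = 51.13
v = 51.13^(1/0.47) = 51.13^2.1277 = 4321 m/s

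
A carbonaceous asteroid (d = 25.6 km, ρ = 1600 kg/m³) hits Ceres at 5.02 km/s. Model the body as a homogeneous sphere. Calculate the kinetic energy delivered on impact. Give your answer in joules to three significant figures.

d = 25600 m; v = 5020 m/s.
Mass m = (π/6) ρ d³ = (π/6) × 1600 × (25600)³ = 1.406 × 10^16 kg
E = ½ m v² = 0.5 × 1.406 × 10^16 × (5020)² = 1.772 × 10^23 J

E ≈ 1.77 × 10^23 J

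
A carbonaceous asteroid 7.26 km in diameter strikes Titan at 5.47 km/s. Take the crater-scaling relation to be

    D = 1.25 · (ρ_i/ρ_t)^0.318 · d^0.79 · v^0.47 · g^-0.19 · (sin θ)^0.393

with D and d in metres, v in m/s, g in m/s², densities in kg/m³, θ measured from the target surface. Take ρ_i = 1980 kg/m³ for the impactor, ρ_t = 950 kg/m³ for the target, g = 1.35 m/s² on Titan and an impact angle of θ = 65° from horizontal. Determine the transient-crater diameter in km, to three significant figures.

In SI units: d = 7260 m, v = 5470 m/s.
(ρ_i/ρ_t)^0.318 = (1980/950)^0.318 = 1.263
d^0.79 = 7260^0.79 = 1122
v^0.47 = 5470^0.47 = 57.13
g^-0.19 = 1.35^-0.19 = 0.9446
(sin 65°)^0.393 = 0.9063^0.393 = 0.9621
D = 1.25 × 1.263 × 1122 × 57.13 × 0.9446 × 0.9621 = 91968 m
   = 91.97 km

D ≈ 92.0 km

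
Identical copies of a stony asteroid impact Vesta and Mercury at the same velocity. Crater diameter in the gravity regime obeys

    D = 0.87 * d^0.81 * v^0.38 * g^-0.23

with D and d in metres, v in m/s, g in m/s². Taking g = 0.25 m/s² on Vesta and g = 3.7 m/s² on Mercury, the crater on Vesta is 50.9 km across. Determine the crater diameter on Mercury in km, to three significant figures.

All impactor-dependent factors cancel in the ratio, leaving D_Mercury/D_Vesta = (g_Mercury/g_Vesta)^-0.23.
(3.7/0.25)^-0.23 = 14.80^-0.23 = 0.5381
D_Mercury = 0.5381 × 50.9 km = 27.4 km

D ≈ 27.4 km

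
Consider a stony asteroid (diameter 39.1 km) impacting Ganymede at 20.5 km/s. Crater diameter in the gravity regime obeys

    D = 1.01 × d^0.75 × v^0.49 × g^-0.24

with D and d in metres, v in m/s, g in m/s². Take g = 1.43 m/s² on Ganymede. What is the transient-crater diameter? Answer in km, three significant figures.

D ≈ 334 km

In SI units: d = 39100 m, v = 20500 m/s.
d^0.75 = 39100^0.75 = 2781
v^0.49 = 20500^0.49 = 129.6
g^-0.24 = 1.43^-0.24 = 0.9177
D = 1.01 × 2781 × 129.6 × 0.9177 = 3.341 × 10^5 m
   = 334.1 km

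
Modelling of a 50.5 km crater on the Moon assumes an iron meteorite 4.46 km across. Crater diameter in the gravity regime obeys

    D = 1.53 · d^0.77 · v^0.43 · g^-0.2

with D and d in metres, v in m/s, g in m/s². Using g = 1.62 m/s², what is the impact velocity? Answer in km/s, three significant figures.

Rearranging for v: v = [D / (1.53 · 4460^0.77 · 1.62^-0.2)]^(1/0.43).
D = 50500 m.
4460^0.77 = 645.6
1.62^-0.2 = 0.9080
Denominator = 1.53 × 645.6 × 0.9080 = 896.9
D / 896.9 = 50500 / 896.9 = 56.31
v = 56.31^(1/0.43) = 56.31^2.3256 = 11780 m/s

v ≈ 11.8 km/s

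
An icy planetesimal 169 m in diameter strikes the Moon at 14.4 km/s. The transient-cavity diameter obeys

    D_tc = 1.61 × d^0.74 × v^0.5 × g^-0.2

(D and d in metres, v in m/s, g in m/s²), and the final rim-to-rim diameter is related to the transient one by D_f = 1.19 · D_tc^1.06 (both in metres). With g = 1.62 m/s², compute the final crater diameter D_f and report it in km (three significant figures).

D_f ≈ 15.9 km

v = 14400 m/s.
d^0.74 = 169^0.74 = 44.53
v^0.5 = 14400^0.5 = 120.0
g^-0.2 = 1.62^-0.2 = 0.9080
D_tc = 1.61 × 44.53 × 120.0 × 0.9080 = 7812 m
D_f = 1.19 × (7812)^1.06 = 15918 m
     = 15.92 km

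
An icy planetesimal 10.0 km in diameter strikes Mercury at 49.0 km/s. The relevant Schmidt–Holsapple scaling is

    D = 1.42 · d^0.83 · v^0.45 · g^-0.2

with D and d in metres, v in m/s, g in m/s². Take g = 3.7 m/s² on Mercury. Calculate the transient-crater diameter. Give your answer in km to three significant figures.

In SI units: d = 10000 m, v = 49000 m/s.
d^0.83 = 10000^0.83 = 2089
v^0.45 = 49000^0.45 = 129.0
g^-0.2 = 3.7^-0.2 = 0.7698
D = 1.42 × 2089 × 129.0 × 0.7698 = 2.946 × 10^5 m
   = 294.6 km

D ≈ 295 km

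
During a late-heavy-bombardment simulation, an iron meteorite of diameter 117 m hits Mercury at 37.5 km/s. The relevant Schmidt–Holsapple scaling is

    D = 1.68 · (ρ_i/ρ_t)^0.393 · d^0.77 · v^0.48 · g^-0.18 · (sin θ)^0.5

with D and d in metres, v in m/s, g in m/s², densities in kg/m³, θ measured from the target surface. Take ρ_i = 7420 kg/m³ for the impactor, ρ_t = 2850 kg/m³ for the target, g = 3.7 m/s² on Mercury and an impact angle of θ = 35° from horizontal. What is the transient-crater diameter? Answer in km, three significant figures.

D ≈ 8.99 km

In SI units: v = 37500 m/s.
(ρ_i/ρ_t)^0.393 = (7420/2850)^0.393 = 1.457
d^0.77 = 117^0.77 = 39.13
v^0.48 = 37500^0.48 = 156.9
g^-0.18 = 3.7^-0.18 = 0.7902
(sin 35°)^0.5 = 0.5736^0.5 = 0.7574
D = 1.68 × 1.457 × 39.13 × 156.9 × 0.7902 × 0.7574 = 8994 m
   = 8.994 km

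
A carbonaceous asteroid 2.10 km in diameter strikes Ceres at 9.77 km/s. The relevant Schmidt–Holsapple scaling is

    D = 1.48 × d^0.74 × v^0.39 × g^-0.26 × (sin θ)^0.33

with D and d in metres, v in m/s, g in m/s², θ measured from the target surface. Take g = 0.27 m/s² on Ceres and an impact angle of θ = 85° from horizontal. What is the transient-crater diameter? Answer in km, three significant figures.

In SI units: d = 2100 m, v = 9770 m/s.
d^0.74 = 2100^0.74 = 287.4
v^0.39 = 9770^0.39 = 35.98
g^-0.26 = 0.27^-0.26 = 1.406
(sin 85°)^0.33 = 0.9962^0.33 = 0.9987
D = 1.48 × 287.4 × 35.98 × 1.406 × 0.9987 = 21490 m
   = 21.49 km

D ≈ 21.5 km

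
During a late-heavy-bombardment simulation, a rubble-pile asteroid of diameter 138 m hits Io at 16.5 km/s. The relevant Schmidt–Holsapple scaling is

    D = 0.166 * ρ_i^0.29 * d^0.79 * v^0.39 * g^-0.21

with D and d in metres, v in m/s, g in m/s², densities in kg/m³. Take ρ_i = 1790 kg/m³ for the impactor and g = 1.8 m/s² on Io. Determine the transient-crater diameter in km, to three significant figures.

D ≈ 2.79 km

In SI units: v = 16500 m/s.
ρ_i^0.29 = 1790^0.29 = 8.777
d^0.79 = 138^0.79 = 49.03
v^0.39 = 16500^0.39 = 44.14
g^-0.21 = 1.8^-0.21 = 0.8839
D = 0.166 × 8.777 × 49.03 × 44.14 × 0.8839 = 2787 m
   = 2.787 km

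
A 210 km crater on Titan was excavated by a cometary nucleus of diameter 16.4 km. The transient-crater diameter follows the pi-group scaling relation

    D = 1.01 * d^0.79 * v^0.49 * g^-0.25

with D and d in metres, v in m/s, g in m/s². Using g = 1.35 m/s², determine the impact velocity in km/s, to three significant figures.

Rearranging for v: v = [D / (1.01 · 16400^0.79 · 1.35^-0.25)]^(1/0.49).
D = 210000 m.
16400^0.79 = 2137
1.35^-0.25 = 0.9277
Denominator = 1.01 × 2137 × 0.9277 = 2002
D / 2002 = 210000 / 2002 = 104.9
v = 104.9^(1/0.49) = 104.9^2.0408 = 13305 m/s

v ≈ 13.3 km/s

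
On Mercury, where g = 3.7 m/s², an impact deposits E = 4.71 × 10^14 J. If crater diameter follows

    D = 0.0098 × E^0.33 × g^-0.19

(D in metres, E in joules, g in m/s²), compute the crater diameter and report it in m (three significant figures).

D ≈ 531 m

E^0.33 = (4.71 × 10^14)^0.33 = 6.952 × 10^4
g^-0.19 = 3.7^-0.19 = 0.7799
D = 0.0098 × 6.952 × 10^4 × 0.7799 = 531.3 m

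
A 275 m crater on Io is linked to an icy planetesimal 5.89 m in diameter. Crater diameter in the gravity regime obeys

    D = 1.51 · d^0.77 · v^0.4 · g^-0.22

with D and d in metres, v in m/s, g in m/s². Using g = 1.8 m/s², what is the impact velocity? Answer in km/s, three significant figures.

Rearranging for v: v = [D / (1.51 · 5.89^0.77 · 1.8^-0.22)]^(1/0.4).
5.89^0.77 = 3.917
1.8^-0.22 = 0.8787
Denominator = 1.51 × 3.917 × 0.8787 = 5.197
D / 5.197 = 275 / 5.197 = 52.92
v = 52.92^(1/0.4) = 52.92^2.5 = 20373 m/s

v ≈ 20.4 km/s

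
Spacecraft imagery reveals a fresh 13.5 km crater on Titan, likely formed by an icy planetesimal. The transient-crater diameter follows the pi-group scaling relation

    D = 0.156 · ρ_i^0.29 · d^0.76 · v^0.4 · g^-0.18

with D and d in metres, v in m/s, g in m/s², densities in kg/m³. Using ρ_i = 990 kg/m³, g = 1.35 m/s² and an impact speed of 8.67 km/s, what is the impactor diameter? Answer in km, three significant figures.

Rearranging for d: d = [D / (0.156 · 990^0.29 · 8670^0.4 · 1.35^-0.18)]^(1/0.76).
D = 13500 m.
990^0.29 = 7.392
8670^0.4 = 37.60
1.35^-0.18 = 0.9474
Denominator = 0.156 × 7.392 × 37.60 × 0.9474 = 41.08
D / 41.08 = 13500 / 41.08 = 328.6
d = 328.6^(1/0.76) = 328.6^1.3158 = 2048 m

d ≈ 2.05 km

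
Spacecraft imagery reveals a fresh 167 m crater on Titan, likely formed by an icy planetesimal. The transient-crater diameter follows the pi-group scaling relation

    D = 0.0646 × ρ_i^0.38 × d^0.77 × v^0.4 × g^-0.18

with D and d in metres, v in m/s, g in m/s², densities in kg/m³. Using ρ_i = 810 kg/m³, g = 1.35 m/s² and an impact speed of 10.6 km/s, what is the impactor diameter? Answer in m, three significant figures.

d ≈ 8.63 m

Rearranging for d: d = [D / (0.0646 · 810^0.38 · 10600^0.4 · 1.35^-0.18)]^(1/0.77).
810^0.38 = 12.74
10600^0.4 = 40.75
1.35^-0.18 = 0.9474
Denominator = 0.0646 × 12.74 × 40.75 × 0.9474 = 31.77
D / 31.77 = 167 / 31.77 = 5.257
d = 5.257^(1/0.77) = 5.257^1.2987 = 8.630 m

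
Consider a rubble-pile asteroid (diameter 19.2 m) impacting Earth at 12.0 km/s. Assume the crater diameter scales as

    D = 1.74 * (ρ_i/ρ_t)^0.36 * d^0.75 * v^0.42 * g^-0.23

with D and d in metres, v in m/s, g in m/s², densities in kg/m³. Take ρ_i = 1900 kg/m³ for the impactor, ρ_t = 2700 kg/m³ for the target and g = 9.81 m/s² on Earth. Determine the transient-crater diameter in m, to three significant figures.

In SI units: v = 12000 m/s.
(ρ_i/ρ_t)^0.36 = (1900/2700)^0.36 = 0.8812
d^0.75 = 19.2^0.75 = 9.172
v^0.42 = 12000^0.42 = 51.67
g^-0.23 = 9.81^-0.23 = 0.5914
D = 1.74 × 0.8812 × 9.172 × 51.67 × 0.5914 = 429.7 m

D ≈ 430 m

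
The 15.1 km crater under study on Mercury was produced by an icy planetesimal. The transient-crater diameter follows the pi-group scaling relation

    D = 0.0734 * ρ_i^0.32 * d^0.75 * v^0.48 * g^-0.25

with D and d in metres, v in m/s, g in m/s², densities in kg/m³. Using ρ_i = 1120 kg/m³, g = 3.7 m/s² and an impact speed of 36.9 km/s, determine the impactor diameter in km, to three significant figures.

d ≈ 1.12 km

Rearranging for d: d = [D / (0.0734 · 1120^0.32 · 36900^0.48 · 3.7^-0.25)]^(1/0.75).
D = 15100 m.
1120^0.32 = 9.457
36900^0.48 = 155.7
3.7^-0.25 = 0.7210
Denominator = 0.0734 × 9.457 × 155.7 × 0.7210 = 77.92
D / 77.92 = 15100 / 77.92 = 193.8
d = 193.8^(1/0.75) = 193.8^1.3333 = 1121 m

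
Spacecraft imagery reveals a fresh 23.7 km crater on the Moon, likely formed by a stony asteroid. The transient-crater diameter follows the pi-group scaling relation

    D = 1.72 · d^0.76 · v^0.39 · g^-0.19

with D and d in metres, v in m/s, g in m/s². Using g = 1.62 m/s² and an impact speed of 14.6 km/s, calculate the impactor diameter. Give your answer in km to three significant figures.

d ≈ 2.30 km

Rearranging for d: d = [D / (1.72 · 14600^0.39 · 1.62^-0.19)]^(1/0.76).
D = 23700 m.
14600^0.39 = 42.08
1.62^-0.19 = 0.9124
Denominator = 1.72 × 42.08 × 0.9124 = 66.04
D / 66.04 = 23700 / 66.04 = 358.9
d = 358.9^(1/0.76) = 358.9^1.3158 = 2301 m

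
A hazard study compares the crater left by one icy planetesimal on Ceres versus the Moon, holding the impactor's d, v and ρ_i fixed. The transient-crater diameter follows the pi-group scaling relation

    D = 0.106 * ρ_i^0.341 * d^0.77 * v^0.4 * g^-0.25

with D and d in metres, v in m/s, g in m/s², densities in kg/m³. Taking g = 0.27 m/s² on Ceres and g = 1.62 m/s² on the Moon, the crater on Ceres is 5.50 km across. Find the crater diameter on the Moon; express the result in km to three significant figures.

D ≈ 3.51 km

All impactor-dependent factors cancel in the ratio, leaving D_Moon/D_Ceres = (g_Moon/g_Ceres)^-0.25.
(1.62/0.27)^-0.25 = 6.000^-0.25 = 0.6389
D_Moon = 0.6389 × 5.50 km = 3.51 km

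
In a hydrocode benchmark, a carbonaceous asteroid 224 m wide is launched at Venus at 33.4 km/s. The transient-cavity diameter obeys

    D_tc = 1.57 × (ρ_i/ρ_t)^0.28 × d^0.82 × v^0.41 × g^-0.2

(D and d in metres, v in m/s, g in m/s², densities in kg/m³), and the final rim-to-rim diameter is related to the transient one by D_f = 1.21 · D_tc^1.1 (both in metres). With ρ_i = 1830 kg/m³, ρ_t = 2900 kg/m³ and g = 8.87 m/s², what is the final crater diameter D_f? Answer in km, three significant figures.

v = 33400 m/s.
(ρ_i/ρ_t)^0.28 = (1830/2900)^0.28 = 0.8791
d^0.82 = 224^0.82 = 84.57
v^0.41 = 33400^0.41 = 71.57
g^-0.2 = 8.87^-0.2 = 0.6463
D_tc = 1.57 × 0.8791 × 84.57 × 71.57 × 0.6463 = 5399 m
D_f = 1.21 × (5399)^1.1 = 15429 m
     = 15.43 km

D_f ≈ 15.4 km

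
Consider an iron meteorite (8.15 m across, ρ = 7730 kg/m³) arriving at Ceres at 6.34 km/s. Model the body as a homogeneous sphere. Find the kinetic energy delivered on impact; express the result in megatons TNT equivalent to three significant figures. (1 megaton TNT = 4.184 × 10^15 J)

E ≈ 0.0105 Mt TNT

v = 6340 m/s.
Mass m = (π/6) ρ d³ = (π/6) × 7730 × (8.15)³ = 2.191 × 10^6 kg
E = ½ m v² = 0.5 × 2.191 × 10^6 × (6340)² = 4.403 × 10^13 J
   = 4.403 × 10^13 / 4.184×10^15 = 0.01052 Mt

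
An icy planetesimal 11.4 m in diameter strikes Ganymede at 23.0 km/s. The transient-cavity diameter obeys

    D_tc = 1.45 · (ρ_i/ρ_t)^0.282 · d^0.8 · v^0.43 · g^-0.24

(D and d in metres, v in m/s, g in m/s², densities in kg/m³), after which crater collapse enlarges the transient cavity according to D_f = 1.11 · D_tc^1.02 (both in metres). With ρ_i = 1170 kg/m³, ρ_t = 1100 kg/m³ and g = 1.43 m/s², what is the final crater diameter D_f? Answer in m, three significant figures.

D_f ≈ 902 m

v = 23000 m/s.
(ρ_i/ρ_t)^0.282 = (1170/1100)^0.282 = 1.018
d^0.8 = 11.4^0.8 = 7.007
v^0.43 = 23000^0.43 = 75.08
g^-0.24 = 1.43^-0.24 = 0.9177
D_tc = 1.45 × 1.018 × 7.007 × 75.08 × 0.9177 = 712.6 m
D_f = 1.11 × (712.6)^1.02 = 902.0 m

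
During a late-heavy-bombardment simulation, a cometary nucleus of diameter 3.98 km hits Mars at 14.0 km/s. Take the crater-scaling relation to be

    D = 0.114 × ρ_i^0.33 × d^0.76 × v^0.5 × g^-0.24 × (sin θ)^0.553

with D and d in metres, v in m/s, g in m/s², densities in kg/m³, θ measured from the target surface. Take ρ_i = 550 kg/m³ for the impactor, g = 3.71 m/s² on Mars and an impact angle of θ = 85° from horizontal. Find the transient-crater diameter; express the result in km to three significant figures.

In SI units: d = 3980 m, v = 14000 m/s.
ρ_i^0.33 = 550^0.33 = 8.023
d^0.76 = 3980^0.76 = 544.4
v^0.5 = 14000^0.5 = 118.3
g^-0.24 = 3.71^-0.24 = 0.7300
(sin 85°)^0.553 = 0.9962^0.553 = 0.9979
D = 0.114 × 8.023 × 544.4 × 118.3 × 0.7300 × 0.9979 = 42910 m
   = 42.91 km

D ≈ 42.9 km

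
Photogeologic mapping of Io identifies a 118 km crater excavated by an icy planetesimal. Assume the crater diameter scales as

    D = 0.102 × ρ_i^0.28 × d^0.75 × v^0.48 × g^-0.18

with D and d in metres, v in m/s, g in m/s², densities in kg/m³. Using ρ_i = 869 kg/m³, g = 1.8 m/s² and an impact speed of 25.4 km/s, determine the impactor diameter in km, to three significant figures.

Rearranging for d: d = [D / (0.102 · 869^0.28 · 25400^0.48 · 1.8^-0.18)]^(1/0.75).
D = 118000 m.
869^0.28 = 6.652
25400^0.48 = 130.1
1.8^-0.18 = 0.8996
Denominator = 0.102 × 6.652 × 130.1 × 0.8996 = 79.41
D / 79.41 = 118000 / 79.41 = 1486
d = 1486^(1/0.75) = 1486^1.3333 = 16953 m

d ≈ 17.0 km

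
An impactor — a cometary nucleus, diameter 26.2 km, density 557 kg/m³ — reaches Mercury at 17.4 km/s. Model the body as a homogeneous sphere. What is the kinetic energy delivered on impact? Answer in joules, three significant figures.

d = 26200 m; v = 17400 m/s.
Mass m = (π/6) ρ d³ = (π/6) × 557 × (26200)³ = 5.245 × 10^15 kg
E = ½ m v² = 0.5 × 5.245 × 10^15 × (17400)² = 7.940 × 10^23 J

E ≈ 7.94 × 10^23 J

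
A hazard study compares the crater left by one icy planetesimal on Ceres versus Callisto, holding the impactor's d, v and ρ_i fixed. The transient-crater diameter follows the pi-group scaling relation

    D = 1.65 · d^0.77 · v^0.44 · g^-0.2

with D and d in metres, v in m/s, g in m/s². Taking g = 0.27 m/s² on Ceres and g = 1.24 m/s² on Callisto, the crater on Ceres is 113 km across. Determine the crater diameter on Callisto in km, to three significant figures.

D ≈ 83.3 km

All impactor-dependent factors cancel in the ratio, leaving D_Callisto/D_Ceres = (g_Callisto/g_Ceres)^-0.2.
(1.24/0.27)^-0.2 = 4.593^-0.2 = 0.7372
D_Callisto = 0.7372 × 113 km = 83.3 km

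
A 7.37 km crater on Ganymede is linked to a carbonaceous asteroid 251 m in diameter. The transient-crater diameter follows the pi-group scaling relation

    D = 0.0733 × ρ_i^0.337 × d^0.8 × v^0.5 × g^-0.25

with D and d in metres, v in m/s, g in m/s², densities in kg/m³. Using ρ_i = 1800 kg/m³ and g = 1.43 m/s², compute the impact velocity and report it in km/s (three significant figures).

v ≈ 11.2 km/s

Rearranging for v: v = [D / (0.0733 · 1800^0.337 · 251^0.8 · 1.43^-0.25)]^(1/0.5).
D = 7370 m.
1800^0.337 = 12.50
251^0.8 = 83.13
1.43^-0.25 = 0.9145
Denominator = 0.0733 × 12.50 × 83.13 × 0.9145 = 69.66
D / 69.66 = 7370 / 69.66 = 105.8
v = 105.8^(1/0.5) = 105.8^2 = 11194 m/s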